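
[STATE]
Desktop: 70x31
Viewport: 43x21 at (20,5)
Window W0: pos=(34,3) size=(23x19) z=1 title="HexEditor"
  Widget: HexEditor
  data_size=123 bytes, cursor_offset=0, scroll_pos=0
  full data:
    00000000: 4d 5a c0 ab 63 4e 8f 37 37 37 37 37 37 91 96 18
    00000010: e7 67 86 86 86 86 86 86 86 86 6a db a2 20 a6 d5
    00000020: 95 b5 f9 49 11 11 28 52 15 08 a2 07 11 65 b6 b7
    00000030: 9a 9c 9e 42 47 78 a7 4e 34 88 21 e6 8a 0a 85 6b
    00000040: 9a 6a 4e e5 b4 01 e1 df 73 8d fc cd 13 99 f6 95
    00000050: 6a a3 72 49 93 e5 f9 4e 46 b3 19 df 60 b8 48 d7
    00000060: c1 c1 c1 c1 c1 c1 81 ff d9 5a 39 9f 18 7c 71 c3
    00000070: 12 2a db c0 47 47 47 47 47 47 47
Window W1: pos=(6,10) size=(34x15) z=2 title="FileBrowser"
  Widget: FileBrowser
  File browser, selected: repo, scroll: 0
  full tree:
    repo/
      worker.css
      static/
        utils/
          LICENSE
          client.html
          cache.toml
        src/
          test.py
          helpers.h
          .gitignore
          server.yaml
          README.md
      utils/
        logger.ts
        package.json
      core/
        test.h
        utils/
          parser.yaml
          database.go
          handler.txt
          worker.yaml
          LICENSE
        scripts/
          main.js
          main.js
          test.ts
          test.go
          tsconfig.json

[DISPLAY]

              ┠─────────────────────┨      
              ┃00000000  4D 5a c0 ab┃      
              ┃00000010  e7 67 86 86┃      
              ┃00000020  95 b5 f9 49┃      
              ┃00000030  9a 9c 9e 42┃      
━━━━━━━━━━━━━━━━━━━┓040  9a 6a 4e e5┃      
                   ┃050  6a a3 72 49┃      
───────────────────┨060  c1 c1 c1 c1┃      
                   ┃070  12 2a db c0┃      
s                  ┃                ┃      
c/                 ┃                ┃      
/                  ┃                ┃      
                   ┃                ┃      
                   ┃                ┃      
                   ┃                ┃      
                   ┃                ┃      
                   ┃━━━━━━━━━━━━━━━━┛      
                   ┃                       
                   ┃                       
━━━━━━━━━━━━━━━━━━━┛                       
                                           


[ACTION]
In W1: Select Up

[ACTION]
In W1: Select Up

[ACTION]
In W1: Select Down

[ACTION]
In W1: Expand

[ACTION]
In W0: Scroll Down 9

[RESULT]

              ┠─────────────────────┨      
              ┃00000070  12 2a db c0┃      
              ┃                     ┃      
              ┃                     ┃      
              ┃                     ┃      
━━━━━━━━━━━━━━━━━━━┓                ┃      
                   ┃                ┃      
───────────────────┨                ┃      
                   ┃                ┃      
s                  ┃                ┃      
c/                 ┃                ┃      
/                  ┃                ┃      
                   ┃                ┃      
                   ┃                ┃      
                   ┃                ┃      
                   ┃                ┃      
                   ┃━━━━━━━━━━━━━━━━┛      
                   ┃                       
                   ┃                       
━━━━━━━━━━━━━━━━━━━┛                       
                                           


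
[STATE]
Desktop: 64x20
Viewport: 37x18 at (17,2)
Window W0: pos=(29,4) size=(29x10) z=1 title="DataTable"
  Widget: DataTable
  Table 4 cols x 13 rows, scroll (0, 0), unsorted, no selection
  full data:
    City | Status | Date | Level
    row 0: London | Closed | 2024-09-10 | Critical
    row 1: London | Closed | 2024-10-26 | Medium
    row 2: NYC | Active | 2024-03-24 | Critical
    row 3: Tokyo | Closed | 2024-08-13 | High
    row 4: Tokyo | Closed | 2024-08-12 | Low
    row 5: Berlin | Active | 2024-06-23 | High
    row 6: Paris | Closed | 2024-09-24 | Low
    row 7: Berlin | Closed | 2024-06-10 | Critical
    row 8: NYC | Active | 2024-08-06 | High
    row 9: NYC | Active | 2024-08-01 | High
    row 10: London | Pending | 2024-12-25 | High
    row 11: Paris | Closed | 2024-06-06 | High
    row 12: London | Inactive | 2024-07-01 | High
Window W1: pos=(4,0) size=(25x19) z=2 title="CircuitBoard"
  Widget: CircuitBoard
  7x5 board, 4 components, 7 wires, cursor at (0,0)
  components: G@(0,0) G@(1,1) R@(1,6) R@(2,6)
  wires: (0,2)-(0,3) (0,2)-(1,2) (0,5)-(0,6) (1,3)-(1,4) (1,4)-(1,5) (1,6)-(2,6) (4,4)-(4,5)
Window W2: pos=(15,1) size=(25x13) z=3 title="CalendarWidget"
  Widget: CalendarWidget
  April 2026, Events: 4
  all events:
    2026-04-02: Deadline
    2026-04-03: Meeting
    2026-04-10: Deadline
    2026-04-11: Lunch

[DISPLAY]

CalendarWidget        ┃              
──────────────────────┨              
      April 2026      ┃━━━━━━━━━━━━━━
o Tu We Th Fr Sa Su   ┃              
      1  2*  3*  4  5 ┃──────────────
6  7  8  9 10* 11* 12 ┃tus  │Date    
3 14 15 16 17 18 19   ┃─────┼────────
0 21 22 23 24 25 26   ┃sed  │2024-09-
7 28 29 30            ┃sed  │2024-10-
                      ┃ive  │2024-03-
                      ┃sed  │2024-08-
━━━━━━━━━━━━━━━━━━━━━━┛━━━━━━━━━━━━━━
           ┃                         
           ┃                         
           ┃                         
           ┃                         
━━━━━━━━━━━┛                         
                                     


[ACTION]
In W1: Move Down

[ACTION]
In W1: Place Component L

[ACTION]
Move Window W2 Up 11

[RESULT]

──────────────────────┨              
      April 2026      ┃              
o Tu We Th Fr Sa Su   ┃━━━━━━━━━━━━━━
      1  2*  3*  4  5 ┃              
6  7  8  9 10* 11* 12 ┃──────────────
3 14 15 16 17 18 19   ┃tus  │Date    
0 21 22 23 24 25 26   ┃─────┼────────
7 28 29 30            ┃sed  │2024-09-
                      ┃sed  │2024-10-
                      ┃ive  │2024-03-
━━━━━━━━━━━━━━━━━━━━━━┛sed  │2024-08-
)          ┃┗━━━━━━━━━━━━━━━━━━━━━━━━
           ┃                         
           ┃                         
           ┃                         
           ┃                         
━━━━━━━━━━━┛                         
                                     


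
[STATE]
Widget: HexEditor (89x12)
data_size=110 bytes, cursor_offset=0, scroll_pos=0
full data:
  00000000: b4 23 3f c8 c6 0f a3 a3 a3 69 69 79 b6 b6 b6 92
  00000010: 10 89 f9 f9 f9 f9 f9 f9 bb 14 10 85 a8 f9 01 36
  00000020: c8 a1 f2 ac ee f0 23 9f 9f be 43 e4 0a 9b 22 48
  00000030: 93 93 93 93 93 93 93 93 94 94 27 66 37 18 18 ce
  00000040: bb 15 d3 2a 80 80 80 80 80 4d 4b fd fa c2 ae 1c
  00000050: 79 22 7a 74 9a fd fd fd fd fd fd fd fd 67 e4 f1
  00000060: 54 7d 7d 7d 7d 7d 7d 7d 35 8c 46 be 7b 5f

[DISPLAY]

00000000  B4 23 3f c8 c6 0f a3 a3  a3 69 69 79 b6 b6 b6 92  |.#?......iiy....|           
00000010  10 89 f9 f9 f9 f9 f9 f9  bb 14 10 85 a8 f9 01 36  |...............6|           
00000020  c8 a1 f2 ac ee f0 23 9f  9f be 43 e4 0a 9b 22 48  |......#...C..."H|           
00000030  93 93 93 93 93 93 93 93  94 94 27 66 37 18 18 ce  |..........'f7...|           
00000040  bb 15 d3 2a 80 80 80 80  80 4d 4b fd fa c2 ae 1c  |...*.....MK.....|           
00000050  79 22 7a 74 9a fd fd fd  fd fd fd fd fd 67 e4 f1  |y"zt.........g..|           
00000060  54 7d 7d 7d 7d 7d 7d 7d  35 8c 46 be 7b 5f        |T}}}}}}}5.F.{_  |           
                                                                                         
                                                                                         
                                                                                         
                                                                                         
                                                                                         


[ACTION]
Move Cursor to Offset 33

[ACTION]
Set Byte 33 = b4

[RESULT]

00000000  b4 23 3f c8 c6 0f a3 a3  a3 69 69 79 b6 b6 b6 92  |.#?......iiy....|           
00000010  10 89 f9 f9 f9 f9 f9 f9  bb 14 10 85 a8 f9 01 36  |...............6|           
00000020  c8 B4 f2 ac ee f0 23 9f  9f be 43 e4 0a 9b 22 48  |......#...C..."H|           
00000030  93 93 93 93 93 93 93 93  94 94 27 66 37 18 18 ce  |..........'f7...|           
00000040  bb 15 d3 2a 80 80 80 80  80 4d 4b fd fa c2 ae 1c  |...*.....MK.....|           
00000050  79 22 7a 74 9a fd fd fd  fd fd fd fd fd 67 e4 f1  |y"zt.........g..|           
00000060  54 7d 7d 7d 7d 7d 7d 7d  35 8c 46 be 7b 5f        |T}}}}}}}5.F.{_  |           
                                                                                         
                                                                                         
                                                                                         
                                                                                         
                                                                                         


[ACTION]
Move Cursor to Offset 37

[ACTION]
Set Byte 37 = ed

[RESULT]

00000000  b4 23 3f c8 c6 0f a3 a3  a3 69 69 79 b6 b6 b6 92  |.#?......iiy....|           
00000010  10 89 f9 f9 f9 f9 f9 f9  bb 14 10 85 a8 f9 01 36  |...............6|           
00000020  c8 b4 f2 ac ee ED 23 9f  9f be 43 e4 0a 9b 22 48  |......#...C..."H|           
00000030  93 93 93 93 93 93 93 93  94 94 27 66 37 18 18 ce  |..........'f7...|           
00000040  bb 15 d3 2a 80 80 80 80  80 4d 4b fd fa c2 ae 1c  |...*.....MK.....|           
00000050  79 22 7a 74 9a fd fd fd  fd fd fd fd fd 67 e4 f1  |y"zt.........g..|           
00000060  54 7d 7d 7d 7d 7d 7d 7d  35 8c 46 be 7b 5f        |T}}}}}}}5.F.{_  |           
                                                                                         
                                                                                         
                                                                                         
                                                                                         
                                                                                         


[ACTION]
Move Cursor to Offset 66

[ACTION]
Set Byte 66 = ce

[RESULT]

00000000  b4 23 3f c8 c6 0f a3 a3  a3 69 69 79 b6 b6 b6 92  |.#?......iiy....|           
00000010  10 89 f9 f9 f9 f9 f9 f9  bb 14 10 85 a8 f9 01 36  |...............6|           
00000020  c8 b4 f2 ac ee ed 23 9f  9f be 43 e4 0a 9b 22 48  |......#...C..."H|           
00000030  93 93 93 93 93 93 93 93  94 94 27 66 37 18 18 ce  |..........'f7...|           
00000040  bb 15 CE 2a 80 80 80 80  80 4d 4b fd fa c2 ae 1c  |...*.....MK.....|           
00000050  79 22 7a 74 9a fd fd fd  fd fd fd fd fd 67 e4 f1  |y"zt.........g..|           
00000060  54 7d 7d 7d 7d 7d 7d 7d  35 8c 46 be 7b 5f        |T}}}}}}}5.F.{_  |           
                                                                                         
                                                                                         
                                                                                         
                                                                                         
                                                                                         


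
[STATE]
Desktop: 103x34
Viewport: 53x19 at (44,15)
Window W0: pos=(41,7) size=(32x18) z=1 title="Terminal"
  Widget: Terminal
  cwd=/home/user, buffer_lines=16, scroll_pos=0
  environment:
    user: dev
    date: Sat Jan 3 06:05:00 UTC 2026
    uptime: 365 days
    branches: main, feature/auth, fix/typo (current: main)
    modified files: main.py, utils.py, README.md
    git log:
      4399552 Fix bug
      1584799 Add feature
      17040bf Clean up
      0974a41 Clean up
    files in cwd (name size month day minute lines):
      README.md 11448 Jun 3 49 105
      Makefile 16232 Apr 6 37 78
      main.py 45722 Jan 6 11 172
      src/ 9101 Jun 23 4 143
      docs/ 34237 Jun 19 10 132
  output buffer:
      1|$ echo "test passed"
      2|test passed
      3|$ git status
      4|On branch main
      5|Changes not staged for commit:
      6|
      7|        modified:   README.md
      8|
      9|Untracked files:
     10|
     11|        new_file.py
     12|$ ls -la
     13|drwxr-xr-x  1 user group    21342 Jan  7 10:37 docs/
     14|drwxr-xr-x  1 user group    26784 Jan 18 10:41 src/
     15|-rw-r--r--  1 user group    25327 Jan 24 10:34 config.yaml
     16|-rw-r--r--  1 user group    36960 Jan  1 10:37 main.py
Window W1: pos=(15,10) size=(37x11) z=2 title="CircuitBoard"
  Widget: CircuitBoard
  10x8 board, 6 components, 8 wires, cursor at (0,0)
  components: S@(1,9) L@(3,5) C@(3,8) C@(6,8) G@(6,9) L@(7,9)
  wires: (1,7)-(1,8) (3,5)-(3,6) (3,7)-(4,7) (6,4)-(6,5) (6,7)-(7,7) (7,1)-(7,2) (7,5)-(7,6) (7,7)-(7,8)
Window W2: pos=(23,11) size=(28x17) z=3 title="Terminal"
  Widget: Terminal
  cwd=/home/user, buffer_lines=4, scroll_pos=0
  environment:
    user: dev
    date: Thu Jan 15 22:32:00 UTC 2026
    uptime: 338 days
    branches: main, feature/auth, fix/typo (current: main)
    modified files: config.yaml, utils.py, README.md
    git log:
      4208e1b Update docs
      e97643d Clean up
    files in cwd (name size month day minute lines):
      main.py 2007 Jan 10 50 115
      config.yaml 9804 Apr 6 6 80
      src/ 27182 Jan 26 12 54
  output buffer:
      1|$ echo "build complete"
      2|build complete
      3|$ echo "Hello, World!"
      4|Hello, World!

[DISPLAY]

      ┃┃                    ┃                        
!"    ┃┃dified:   README.md ┃                        
      ┃┃                    ┃                        
      ┃┃files:              ┃                        
      ┃┃                    ┃                        
      ┃┛w_file.py           ┃                        
      ┃                     ┃                        
      ┃x  1 user group    21┃                        
      ┃x  1 user group    26┃                        
      ┃━━━━━━━━━━━━━━━━━━━━━┛                        
      ┃                                              
      ┃                                              
━━━━━━┛                                              
                                                     
                                                     
                                                     
                                                     
                                                     
                                                     


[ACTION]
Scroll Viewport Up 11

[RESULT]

                                                     
                                                     
                                                     
━━━━━━━━━━━━━━━━━━━━━━━━━━━━┓                        
erminal                     ┃                        
────────────────────────────┨                        
━━━━━━━┓st passed"          ┃                        
━━━━━━┓┃d                   ┃                        
      ┃┨us                  ┃                        
──────┨┃main                ┃                        
te"   ┃┃t staged for commit:┃                        
      ┃┃                    ┃                        
!"    ┃┃dified:   README.md ┃                        
      ┃┃                    ┃                        
      ┃┃files:              ┃                        
      ┃┃                    ┃                        
      ┃┛w_file.py           ┃                        
      ┃                     ┃                        
      ┃x  1 user group    21┃                        


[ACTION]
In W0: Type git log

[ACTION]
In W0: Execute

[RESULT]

                                                     
                                                     
                                                     
━━━━━━━━━━━━━━━━━━━━━━━━━━━━┓                        
erminal                     ┃                        
────────────────────────────┨                        
━━━━━━━┓files:              ┃                        
━━━━━━┓┃                    ┃                        
      ┃┨w_file.py           ┃                        
──────┨┃                    ┃                        
te"   ┃┃  1 user group    21┃                        
      ┃┃  1 user group    26┃                        
!"    ┃┃  1 user group    25┃                        
      ┃┃  1 user group    36┃                        
      ┃┃                    ┃                        
      ┃┃x bug               ┃                        
      ┃┛d feature           ┃                        
      ┃lean up              ┃                        
      ┃lean up              ┃                        


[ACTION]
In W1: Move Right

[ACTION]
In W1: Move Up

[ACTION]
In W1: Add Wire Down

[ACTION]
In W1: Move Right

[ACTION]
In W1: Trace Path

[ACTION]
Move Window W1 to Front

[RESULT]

                                                     
                                                     
                                                     
━━━━━━━━━━━━━━━━━━━━━━━━━━━━┓                        
erminal                     ┃                        
────────────────────────────┨                        
━━━━━━━┓files:              ┃                        
       ┃                    ┃                        
───────┨w_file.py           ┃                        
       ┃                    ┃                        
       ┃  1 user group    21┃                        
       ┃  1 user group    26┃                        
    · ─┃  1 user group    25┃                        
       ┃  1 user group    36┃                        
       ┃                    ┃                        
       ┃x bug               ┃                        
━━━━━━━┛d feature           ┃                        
      ┃lean up              ┃                        
      ┃lean up              ┃                        


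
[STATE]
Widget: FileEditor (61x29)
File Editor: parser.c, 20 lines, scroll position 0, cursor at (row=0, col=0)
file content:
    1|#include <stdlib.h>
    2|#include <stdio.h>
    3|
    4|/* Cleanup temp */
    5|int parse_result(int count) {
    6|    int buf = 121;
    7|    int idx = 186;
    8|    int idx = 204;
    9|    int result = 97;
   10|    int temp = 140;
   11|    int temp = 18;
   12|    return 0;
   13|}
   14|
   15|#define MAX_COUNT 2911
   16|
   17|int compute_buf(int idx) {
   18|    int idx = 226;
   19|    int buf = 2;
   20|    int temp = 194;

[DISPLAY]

█include <stdlib.h>                                         ▲
#include <stdio.h>                                          █
                                                            ░
/* Cleanup temp */                                          ░
int parse_result(int count) {                               ░
    int buf = 121;                                          ░
    int idx = 186;                                          ░
    int idx = 204;                                          ░
    int result = 97;                                        ░
    int temp = 140;                                         ░
    int temp = 18;                                          ░
    return 0;                                               ░
}                                                           ░
                                                            ░
#define MAX_COUNT 2911                                      ░
                                                            ░
int compute_buf(int idx) {                                  ░
    int idx = 226;                                          ░
    int buf = 2;                                            ░
    int temp = 194;                                         ░
                                                            ░
                                                            ░
                                                            ░
                                                            ░
                                                            ░
                                                            ░
                                                            ░
                                                            ░
                                                            ▼


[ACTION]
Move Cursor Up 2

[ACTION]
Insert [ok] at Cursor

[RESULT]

ok█include <stdlib.h>                                       ▲
#include <stdio.h>                                          █
                                                            ░
/* Cleanup temp */                                          ░
int parse_result(int count) {                               ░
    int buf = 121;                                          ░
    int idx = 186;                                          ░
    int idx = 204;                                          ░
    int result = 97;                                        ░
    int temp = 140;                                         ░
    int temp = 18;                                          ░
    return 0;                                               ░
}                                                           ░
                                                            ░
#define MAX_COUNT 2911                                      ░
                                                            ░
int compute_buf(int idx) {                                  ░
    int idx = 226;                                          ░
    int buf = 2;                                            ░
    int temp = 194;                                         ░
                                                            ░
                                                            ░
                                                            ░
                                                            ░
                                                            ░
                                                            ░
                                                            ░
                                                            ░
                                                            ▼


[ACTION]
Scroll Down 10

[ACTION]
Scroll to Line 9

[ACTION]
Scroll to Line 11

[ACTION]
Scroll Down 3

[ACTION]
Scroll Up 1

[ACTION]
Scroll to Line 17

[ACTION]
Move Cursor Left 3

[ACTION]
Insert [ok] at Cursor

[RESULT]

ok█k#include <stdlib.h>                                     ▲
#include <stdio.h>                                          █
                                                            ░
/* Cleanup temp */                                          ░
int parse_result(int count) {                               ░
    int buf = 121;                                          ░
    int idx = 186;                                          ░
    int idx = 204;                                          ░
    int result = 97;                                        ░
    int temp = 140;                                         ░
    int temp = 18;                                          ░
    return 0;                                               ░
}                                                           ░
                                                            ░
#define MAX_COUNT 2911                                      ░
                                                            ░
int compute_buf(int idx) {                                  ░
    int idx = 226;                                          ░
    int buf = 2;                                            ░
    int temp = 194;                                         ░
                                                            ░
                                                            ░
                                                            ░
                                                            ░
                                                            ░
                                                            ░
                                                            ░
                                                            ░
                                                            ▼


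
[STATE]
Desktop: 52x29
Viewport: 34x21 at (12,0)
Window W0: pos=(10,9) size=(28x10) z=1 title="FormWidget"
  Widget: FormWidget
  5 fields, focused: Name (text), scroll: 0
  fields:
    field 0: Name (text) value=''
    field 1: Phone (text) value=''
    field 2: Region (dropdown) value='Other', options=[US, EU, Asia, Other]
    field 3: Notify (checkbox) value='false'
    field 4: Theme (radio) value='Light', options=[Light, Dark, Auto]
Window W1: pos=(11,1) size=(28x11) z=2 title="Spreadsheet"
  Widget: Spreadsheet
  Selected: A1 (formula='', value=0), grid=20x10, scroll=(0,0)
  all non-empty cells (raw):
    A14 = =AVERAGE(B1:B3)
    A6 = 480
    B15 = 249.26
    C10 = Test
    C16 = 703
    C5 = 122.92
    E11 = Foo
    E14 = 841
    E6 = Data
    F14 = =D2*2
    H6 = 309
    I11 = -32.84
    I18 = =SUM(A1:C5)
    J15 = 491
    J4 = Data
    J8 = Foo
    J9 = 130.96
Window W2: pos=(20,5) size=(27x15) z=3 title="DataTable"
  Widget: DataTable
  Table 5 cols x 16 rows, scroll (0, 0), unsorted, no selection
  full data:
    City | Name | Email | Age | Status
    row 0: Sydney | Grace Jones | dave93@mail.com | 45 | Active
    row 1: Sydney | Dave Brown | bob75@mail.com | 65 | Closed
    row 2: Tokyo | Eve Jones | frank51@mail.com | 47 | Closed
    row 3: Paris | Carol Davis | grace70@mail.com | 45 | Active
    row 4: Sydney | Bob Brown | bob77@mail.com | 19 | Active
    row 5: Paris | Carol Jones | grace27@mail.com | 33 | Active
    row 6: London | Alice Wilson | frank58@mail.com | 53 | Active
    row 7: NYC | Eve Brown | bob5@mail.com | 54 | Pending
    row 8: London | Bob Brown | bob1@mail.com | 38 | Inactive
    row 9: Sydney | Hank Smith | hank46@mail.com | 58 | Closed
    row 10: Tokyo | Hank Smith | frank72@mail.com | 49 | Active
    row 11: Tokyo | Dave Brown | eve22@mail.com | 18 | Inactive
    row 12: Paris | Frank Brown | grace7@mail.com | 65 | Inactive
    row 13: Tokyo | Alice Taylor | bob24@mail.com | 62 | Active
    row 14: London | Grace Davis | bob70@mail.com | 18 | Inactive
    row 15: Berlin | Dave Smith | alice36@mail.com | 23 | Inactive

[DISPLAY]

                                  
━━━━━━━━━━━━━━━━━━━━━━━━━━┓       
 Spreadsheet              ┃       
──────────────────────────┨       
A1:                       ┃       
       A┏━━━━━━━━━━━━━━━━━━━━━━━━━
--------┃ DataTable               
  1     ┠─────────────────────────
  2     ┃City  │Name        │Email
  3     ┃──────┼────────────┼─────
  4     ┃Sydney│Grace Jones │dave9
━━━━━━━━┃Sydney│Dave Brown  │bob75
 Name:  ┃Tokyo │Eve Jones   │frank
 Phone: ┃Paris │Carol Davis │grace
 Region:┃Sydney│Bob Brown   │bob77
 Notify:┃Paris │Carol Jones │grace
 Theme: ┃London│Alice Wilson│frank
        ┃NYC   │Eve Brown   │bob5@
━━━━━━━━┃London│Bob Brown   │bob1@
        ┗━━━━━━━━━━━━━━━━━━━━━━━━━
                                  


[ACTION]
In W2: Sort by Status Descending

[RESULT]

                                  
━━━━━━━━━━━━━━━━━━━━━━━━━━┓       
 Spreadsheet              ┃       
──────────────────────────┨       
A1:                       ┃       
       A┏━━━━━━━━━━━━━━━━━━━━━━━━━
--------┃ DataTable               
  1     ┠─────────────────────────
  2     ┃City  │Name        │Email
  3     ┃──────┼────────────┼─────
  4     ┃NYC   │Eve Brown   │bob5@
━━━━━━━━┃London│Bob Brown   │bob1@
 Name:  ┃Tokyo │Dave Brown  │eve22
 Phone: ┃Paris │Frank Brown │grace
 Region:┃London│Grace Davis │bob70
 Notify:┃Berlin│Dave Smith  │alice
 Theme: ┃Sydney│Dave Brown  │bob75
        ┃Tokyo │Eve Jones   │frank
━━━━━━━━┃Sydney│Hank Smith  │hank4
        ┗━━━━━━━━━━━━━━━━━━━━━━━━━
                                  


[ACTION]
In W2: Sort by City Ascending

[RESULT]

                                  
━━━━━━━━━━━━━━━━━━━━━━━━━━┓       
 Spreadsheet              ┃       
──────────────────────────┨       
A1:                       ┃       
       A┏━━━━━━━━━━━━━━━━━━━━━━━━━
--------┃ DataTable               
  1     ┠─────────────────────────
  2     ┃City ▲│Name        │Email
  3     ┃──────┼────────────┼─────
  4     ┃Berlin│Dave Smith  │alice
━━━━━━━━┃London│Bob Brown   │bob1@
 Name:  ┃London│Grace Davis │bob70
 Phone: ┃London│Alice Wilson│frank
 Region:┃NYC   │Eve Brown   │bob5@
 Notify:┃Paris │Frank Brown │grace
 Theme: ┃Paris │Carol Davis │grace
        ┃Paris │Carol Jones │grace
━━━━━━━━┃Sydney│Dave Brown  │bob75
        ┗━━━━━━━━━━━━━━━━━━━━━━━━━
                                  


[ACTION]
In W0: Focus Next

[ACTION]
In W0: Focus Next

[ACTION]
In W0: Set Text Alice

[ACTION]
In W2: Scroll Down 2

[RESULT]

                                  
━━━━━━━━━━━━━━━━━━━━━━━━━━┓       
 Spreadsheet              ┃       
──────────────────────────┨       
A1:                       ┃       
       A┏━━━━━━━━━━━━━━━━━━━━━━━━━
--------┃ DataTable               
  1     ┠─────────────────────────
  2     ┃City ▲│Name        │Email
  3     ┃──────┼────────────┼─────
  4     ┃London│Grace Davis │bob70
━━━━━━━━┃London│Alice Wilson│frank
 Name:  ┃NYC   │Eve Brown   │bob5@
 Phone: ┃Paris │Frank Brown │grace
 Region:┃Paris │Carol Davis │grace
 Notify:┃Paris │Carol Jones │grace
 Theme: ┃Sydney│Dave Brown  │bob75
        ┃Sydney│Hank Smith  │hank4
━━━━━━━━┃Sydney│Grace Jones │dave9
        ┗━━━━━━━━━━━━━━━━━━━━━━━━━
                                  


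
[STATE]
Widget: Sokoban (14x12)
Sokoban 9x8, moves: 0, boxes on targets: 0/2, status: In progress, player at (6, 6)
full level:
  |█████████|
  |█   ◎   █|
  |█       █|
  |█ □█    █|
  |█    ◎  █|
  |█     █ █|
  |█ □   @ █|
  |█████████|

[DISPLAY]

█████████     
█   ◎   █     
█       █     
█ □█    █     
█    ◎  █     
█     █ █     
█ □   @ █     
█████████     
Moves: 0  0/2 
              
              
              


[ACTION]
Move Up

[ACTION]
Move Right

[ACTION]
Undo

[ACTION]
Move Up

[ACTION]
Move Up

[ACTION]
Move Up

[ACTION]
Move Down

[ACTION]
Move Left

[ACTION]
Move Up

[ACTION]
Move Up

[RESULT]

█████████     
█   ◎   █     
█       █     
█ □█    █     
█    +  █     
█     █ █     
█ □     █     
█████████     
Moves: 3  0/2 
              
              
              


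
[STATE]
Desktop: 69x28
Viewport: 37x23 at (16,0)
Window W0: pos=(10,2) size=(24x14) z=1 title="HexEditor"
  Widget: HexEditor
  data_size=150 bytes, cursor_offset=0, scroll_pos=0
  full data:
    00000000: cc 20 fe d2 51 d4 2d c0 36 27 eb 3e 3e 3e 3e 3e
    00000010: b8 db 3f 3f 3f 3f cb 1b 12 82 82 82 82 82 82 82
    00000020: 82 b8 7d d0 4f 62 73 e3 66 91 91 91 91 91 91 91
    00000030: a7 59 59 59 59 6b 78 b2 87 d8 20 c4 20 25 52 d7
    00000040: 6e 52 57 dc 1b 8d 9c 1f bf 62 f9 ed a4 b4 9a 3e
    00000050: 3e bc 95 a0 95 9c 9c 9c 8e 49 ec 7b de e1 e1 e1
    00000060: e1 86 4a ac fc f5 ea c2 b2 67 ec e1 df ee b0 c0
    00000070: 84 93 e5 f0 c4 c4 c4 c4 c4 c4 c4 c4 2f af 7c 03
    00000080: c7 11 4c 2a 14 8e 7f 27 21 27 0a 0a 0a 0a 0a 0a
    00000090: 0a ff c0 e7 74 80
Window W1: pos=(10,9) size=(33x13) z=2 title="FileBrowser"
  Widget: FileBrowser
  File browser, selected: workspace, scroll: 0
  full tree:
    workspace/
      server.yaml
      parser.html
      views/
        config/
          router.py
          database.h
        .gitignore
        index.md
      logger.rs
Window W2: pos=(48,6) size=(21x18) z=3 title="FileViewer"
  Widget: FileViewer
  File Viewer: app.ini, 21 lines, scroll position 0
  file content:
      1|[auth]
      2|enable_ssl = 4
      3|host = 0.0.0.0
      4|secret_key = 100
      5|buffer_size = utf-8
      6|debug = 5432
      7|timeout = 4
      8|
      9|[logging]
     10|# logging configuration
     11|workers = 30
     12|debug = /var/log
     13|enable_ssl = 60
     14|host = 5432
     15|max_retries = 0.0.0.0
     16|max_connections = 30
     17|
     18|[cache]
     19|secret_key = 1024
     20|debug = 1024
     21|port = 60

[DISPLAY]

                                     
                                     
━━━━━━━━━━━━━━━━━┓                   
ditor            ┃                   
─────────────────┨                   
000  CC 20 fe d2 ┃                   
010  b8 db 3f 3f ┃              ┏━━━━
020  82 b8 7d d0 ┃              ┃ Fil
030  a7 59 59 59 ┃              ┠────
━━━━━━━━━━━━━━━━━━━━━━━━━━┓     ┃[aut
Browser                   ┃     ┃enab
──────────────────────────┨     ┃host
 workspace/               ┃     ┃secr
erver.yaml                ┃     ┃buff
arser.html                ┃     ┃debu
+] views/                 ┃     ┃time
ogger.rs                  ┃     ┃    
                          ┃     ┃[log
                          ┃     ┃# lo
                          ┃     ┃work
                          ┃     ┃debu
━━━━━━━━━━━━━━━━━━━━━━━━━━┛     ┃enab
                                ┃host


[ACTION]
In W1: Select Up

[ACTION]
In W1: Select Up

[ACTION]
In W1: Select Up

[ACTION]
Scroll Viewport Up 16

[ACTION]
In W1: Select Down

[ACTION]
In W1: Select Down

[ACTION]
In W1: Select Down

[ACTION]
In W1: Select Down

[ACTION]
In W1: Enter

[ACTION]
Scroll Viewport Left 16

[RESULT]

                                     
                                     
          ┏━━━━━━━━━━━━━━━━━━━━━━┓   
          ┃ HexEditor            ┃   
          ┠──────────────────────┨   
          ┃00000000  CC 20 fe d2 ┃   
          ┃00000010  b8 db 3f 3f ┃   
          ┃00000020  82 b8 7d d0 ┃   
          ┃00000030  a7 59 59 59 ┃   
          ┏━━━━━━━━━━━━━━━━━━━━━━━━━━
          ┃ FileBrowser              
          ┠──────────────────────────
          ┃  [-] workspace/          
          ┃    server.yaml           
          ┃    parser.html           
          ┃    [+] views/            
          ┃  > logger.rs             
          ┃                          
          ┃                          
          ┃                          
          ┃                          
          ┗━━━━━━━━━━━━━━━━━━━━━━━━━━
                                     


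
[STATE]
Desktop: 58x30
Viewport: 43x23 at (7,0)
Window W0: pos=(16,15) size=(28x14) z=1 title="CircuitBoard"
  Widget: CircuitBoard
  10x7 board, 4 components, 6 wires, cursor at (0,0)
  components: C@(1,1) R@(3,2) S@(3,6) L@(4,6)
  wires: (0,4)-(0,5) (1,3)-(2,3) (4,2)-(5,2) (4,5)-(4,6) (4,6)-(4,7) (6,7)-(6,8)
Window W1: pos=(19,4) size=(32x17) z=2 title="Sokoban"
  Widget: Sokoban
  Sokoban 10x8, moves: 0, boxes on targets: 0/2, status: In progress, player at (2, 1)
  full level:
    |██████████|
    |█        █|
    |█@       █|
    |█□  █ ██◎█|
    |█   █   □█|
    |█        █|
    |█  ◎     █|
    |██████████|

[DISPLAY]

                                           
                                           
                                           
                                           
            ┏━━━━━━━━━━━━━━━━━━━━━━━━━━━━━━
            ┃ Sokoban                      
            ┠──────────────────────────────
            ┃██████████                    
            ┃█        █                    
            ┃█@       █                    
            ┃█□  █ ██◎█                    
            ┃█   █   □█                    
            ┃█        █                    
            ┃█  ◎     █                    
            ┃██████████                    
         ┏━━┃Moves: 0  0/2                 
         ┃ C┃                              
         ┠──┃                              
         ┃  ┃                              
         ┃0 ┃                              
         ┃  ┗━━━━━━━━━━━━━━━━━━━━━━━━━━━━━━
         ┃1       C       ·         ┃      
         ┃                │         ┃      


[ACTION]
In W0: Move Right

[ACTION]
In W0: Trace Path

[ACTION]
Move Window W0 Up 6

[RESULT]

                                           
                                           
                                           
                                           
            ┏━━━━━━━━━━━━━━━━━━━━━━━━━━━━━━
            ┃ Sokoban                      
            ┠──────────────────────────────
            ┃██████████                    
            ┃█        █                    
         ┏━━┃█@       █                    
         ┃ C┃█□  █ ██◎█                    
         ┠──┃█   █   □█                    
         ┃  ┃█        █                    
         ┃0 ┃█  ◎     █                    
         ┃  ┃██████████                    
         ┃1 ┃Moves: 0  0/2                 
         ┃  ┃                              
         ┃2 ┃                              
         ┃  ┃                              
         ┃3 ┃                              
         ┃  ┗━━━━━━━━━━━━━━━━━━━━━━━━━━━━━━
         ┃4           ·           · ┃      
         ┗━━━━━━━━━━━━━━━━━━━━━━━━━━┛      


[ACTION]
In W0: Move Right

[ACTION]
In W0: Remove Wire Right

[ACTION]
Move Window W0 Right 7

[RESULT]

                                           
                                           
                                           
                                           
            ┏━━━━━━━━━━━━━━━━━━━━━━━━━━━━━━
            ┃ Sokoban                      
            ┠──────────────────────────────
            ┃██████████                    
            ┃█        █                    
            ┃█@       █                    
            ┃█□  █ ██◎█                    
            ┃█   █   □█                    
            ┃█        █                    
            ┃█  ◎     █                    
            ┃██████████                    
            ┃Moves: 0  0/2                 
            ┃                              
            ┃                              
            ┃                              
            ┃                              
            ┗━━━━━━━━━━━━━━━━━━━━━━━━━━━━━━
                ┃4           ·           · 
                ┗━━━━━━━━━━━━━━━━━━━━━━━━━━
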